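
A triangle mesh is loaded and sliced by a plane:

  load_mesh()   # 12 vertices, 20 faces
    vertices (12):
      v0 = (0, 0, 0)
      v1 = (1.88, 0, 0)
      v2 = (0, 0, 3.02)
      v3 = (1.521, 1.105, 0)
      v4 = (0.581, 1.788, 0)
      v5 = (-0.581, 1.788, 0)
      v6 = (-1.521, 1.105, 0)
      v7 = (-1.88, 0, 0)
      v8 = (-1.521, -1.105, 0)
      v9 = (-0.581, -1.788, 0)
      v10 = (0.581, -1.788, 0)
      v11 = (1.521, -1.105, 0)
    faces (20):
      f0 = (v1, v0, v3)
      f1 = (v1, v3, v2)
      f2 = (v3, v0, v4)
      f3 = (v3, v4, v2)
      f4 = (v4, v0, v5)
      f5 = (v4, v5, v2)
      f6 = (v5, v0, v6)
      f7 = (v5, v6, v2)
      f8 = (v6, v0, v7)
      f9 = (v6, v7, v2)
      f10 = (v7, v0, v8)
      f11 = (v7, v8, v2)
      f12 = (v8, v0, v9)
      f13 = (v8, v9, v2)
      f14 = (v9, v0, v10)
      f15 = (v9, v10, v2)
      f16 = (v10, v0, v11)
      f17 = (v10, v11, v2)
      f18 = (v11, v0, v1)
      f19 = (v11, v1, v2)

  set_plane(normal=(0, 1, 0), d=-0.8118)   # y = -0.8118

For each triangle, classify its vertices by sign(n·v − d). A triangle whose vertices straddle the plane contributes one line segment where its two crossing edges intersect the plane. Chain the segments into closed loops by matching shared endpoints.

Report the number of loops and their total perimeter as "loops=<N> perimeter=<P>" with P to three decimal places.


Straddling triangles (10 of 20):
  (v7,v0,v8) [++-] → (-1.11742, -0.8118, 0)–(-1.61626, -0.8118, 0)  len=0.4988
  (v7,v8,v2) [+-+] → (-1.61626, -0.8118, 0)–(-1.11742, -0.8118, 0.801325)  len=0.9439
  (v8,v0,v9) [-+-] → (-1.11742, -0.8118, 0)–(-0.26379, -0.8118, 0)  len=0.8536
  (v8,v9,v2) [--+] → (-0.26379, -0.8118, 1.64884)–(-1.11742, -0.8118, 0.801325)  len=1.2029
  (v9,v0,v10) [-+-] → (-0.26379, -0.8118, 0)–(0.26379, -0.8118, 0)  len=0.5276
  (v9,v10,v2) [--+] → (0.26379, -0.8118, 1.64884)–(-0.26379, -0.8118, 1.64884)  len=0.5276
  (v10,v0,v11) [-+-] → (0.26379, -0.8118, 0)–(1.11742, -0.8118, 0)  len=0.8536
  (v10,v11,v2) [--+] → (1.11742, -0.8118, 0.801325)–(0.26379, -0.8118, 1.64884)  len=1.2029
  (v11,v0,v1) [-++] → (1.11742, -0.8118, 0)–(1.61626, -0.8118, 0)  len=0.4988
  (v11,v1,v2) [-++] → (1.61626, -0.8118, 0)–(1.11742, -0.8118, 0.801325)  len=0.9439

Chained into 1 loop(s):
  loop 1: 10 segments, perimeter = 8.0537
Total perimeter = 8.054

loops=1 perimeter=8.054


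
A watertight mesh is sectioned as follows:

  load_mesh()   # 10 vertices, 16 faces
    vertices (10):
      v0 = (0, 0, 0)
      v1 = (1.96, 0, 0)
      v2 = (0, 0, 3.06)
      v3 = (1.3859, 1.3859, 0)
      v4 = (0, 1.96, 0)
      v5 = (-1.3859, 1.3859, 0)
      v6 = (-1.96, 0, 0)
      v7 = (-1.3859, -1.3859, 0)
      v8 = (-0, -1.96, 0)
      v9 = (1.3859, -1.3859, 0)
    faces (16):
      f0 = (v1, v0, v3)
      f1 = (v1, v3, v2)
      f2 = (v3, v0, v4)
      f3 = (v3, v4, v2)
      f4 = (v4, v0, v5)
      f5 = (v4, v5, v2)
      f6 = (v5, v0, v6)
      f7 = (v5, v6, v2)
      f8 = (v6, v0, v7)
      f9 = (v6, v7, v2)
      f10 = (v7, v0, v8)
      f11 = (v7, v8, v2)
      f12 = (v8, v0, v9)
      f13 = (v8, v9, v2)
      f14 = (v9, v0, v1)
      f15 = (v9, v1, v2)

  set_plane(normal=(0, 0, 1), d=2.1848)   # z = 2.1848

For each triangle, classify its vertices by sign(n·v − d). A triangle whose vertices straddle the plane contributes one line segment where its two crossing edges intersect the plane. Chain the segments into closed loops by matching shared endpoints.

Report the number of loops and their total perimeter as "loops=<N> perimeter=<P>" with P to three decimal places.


Straddling triangles (8 of 16):
  (v1,v3,v2) [--+] → (0.396386, 0.396386, 2.1848)–(0.560586, 0, 2.1848)  len=0.4290
  (v3,v4,v2) [--+] → (0, 0.560586, 2.1848)–(0.396386, 0.396386, 2.1848)  len=0.4290
  (v4,v5,v2) [--+] → (-0.396386, 0.396386, 2.1848)–(0, 0.560586, 2.1848)  len=0.4290
  (v5,v6,v2) [--+] → (-0.560586, 0, 2.1848)–(-0.396386, 0.396386, 2.1848)  len=0.4290
  (v6,v7,v2) [--+] → (-0.396386, -0.396386, 2.1848)–(-0.560586, 0, 2.1848)  len=0.4290
  (v7,v8,v2) [--+] → (0, -0.560586, 2.1848)–(-0.396386, -0.396386, 2.1848)  len=0.4290
  (v8,v9,v2) [--+] → (0.396386, -0.396386, 2.1848)–(0, -0.560586, 2.1848)  len=0.4290
  (v9,v1,v2) [--+] → (0.560586, 0, 2.1848)–(0.396386, -0.396386, 2.1848)  len=0.4290

Chained into 1 loop(s):
  loop 1: 8 segments, perimeter = 3.4324
Total perimeter = 3.432

loops=1 perimeter=3.432


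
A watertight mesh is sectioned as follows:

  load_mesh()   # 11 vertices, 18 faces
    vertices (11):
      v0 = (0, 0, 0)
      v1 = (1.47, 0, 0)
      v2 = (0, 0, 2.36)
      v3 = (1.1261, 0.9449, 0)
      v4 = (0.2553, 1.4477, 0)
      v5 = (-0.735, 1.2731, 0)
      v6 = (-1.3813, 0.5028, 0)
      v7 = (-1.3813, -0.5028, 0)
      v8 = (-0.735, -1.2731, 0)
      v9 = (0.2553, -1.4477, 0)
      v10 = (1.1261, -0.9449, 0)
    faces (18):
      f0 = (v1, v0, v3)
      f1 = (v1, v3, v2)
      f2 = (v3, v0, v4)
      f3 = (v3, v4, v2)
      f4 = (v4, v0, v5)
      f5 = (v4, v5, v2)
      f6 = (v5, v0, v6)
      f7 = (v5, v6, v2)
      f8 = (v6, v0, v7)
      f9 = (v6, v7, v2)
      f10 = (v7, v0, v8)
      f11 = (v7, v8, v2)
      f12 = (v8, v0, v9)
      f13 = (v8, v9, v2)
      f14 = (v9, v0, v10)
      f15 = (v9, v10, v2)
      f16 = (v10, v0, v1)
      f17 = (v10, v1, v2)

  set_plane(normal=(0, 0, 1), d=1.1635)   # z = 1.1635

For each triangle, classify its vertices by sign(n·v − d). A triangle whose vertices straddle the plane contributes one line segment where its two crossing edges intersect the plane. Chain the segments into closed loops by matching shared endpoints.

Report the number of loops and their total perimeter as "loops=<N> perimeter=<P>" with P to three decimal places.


Straddling triangles (9 of 18):
  (v1,v3,v2) [--+] → (0.570923, 0.479056, 1.1635)–(0.745278, 0, 1.1635)  len=0.5098
  (v3,v4,v2) [--+] → (0.129435, 0.733972, 1.1635)–(0.570923, 0.479056, 1.1635)  len=0.5098
  (v4,v5,v2) [--+] → (-0.372639, 0.645451, 1.1635)–(0.129435, 0.733972, 1.1635)  len=0.5098
  (v5,v6,v2) [--+] → (-0.700307, 0.254915, 1.1635)–(-0.372639, 0.645451, 1.1635)  len=0.5098
  (v6,v7,v2) [--+] → (-0.700307, -0.254915, 1.1635)–(-0.700307, 0.254915, 1.1635)  len=0.5098
  (v7,v8,v2) [--+] → (-0.372639, -0.645451, 1.1635)–(-0.700307, -0.254915, 1.1635)  len=0.5098
  (v8,v9,v2) [--+] → (0.129435, -0.733972, 1.1635)–(-0.372639, -0.645451, 1.1635)  len=0.5098
  (v9,v10,v2) [--+] → (0.570923, -0.479056, 1.1635)–(0.129435, -0.733972, 1.1635)  len=0.5098
  (v10,v1,v2) [--+] → (0.745278, 0, 1.1635)–(0.570923, -0.479056, 1.1635)  len=0.5098

Chained into 1 loop(s):
  loop 1: 9 segments, perimeter = 4.5882
Total perimeter = 4.588

loops=1 perimeter=4.588


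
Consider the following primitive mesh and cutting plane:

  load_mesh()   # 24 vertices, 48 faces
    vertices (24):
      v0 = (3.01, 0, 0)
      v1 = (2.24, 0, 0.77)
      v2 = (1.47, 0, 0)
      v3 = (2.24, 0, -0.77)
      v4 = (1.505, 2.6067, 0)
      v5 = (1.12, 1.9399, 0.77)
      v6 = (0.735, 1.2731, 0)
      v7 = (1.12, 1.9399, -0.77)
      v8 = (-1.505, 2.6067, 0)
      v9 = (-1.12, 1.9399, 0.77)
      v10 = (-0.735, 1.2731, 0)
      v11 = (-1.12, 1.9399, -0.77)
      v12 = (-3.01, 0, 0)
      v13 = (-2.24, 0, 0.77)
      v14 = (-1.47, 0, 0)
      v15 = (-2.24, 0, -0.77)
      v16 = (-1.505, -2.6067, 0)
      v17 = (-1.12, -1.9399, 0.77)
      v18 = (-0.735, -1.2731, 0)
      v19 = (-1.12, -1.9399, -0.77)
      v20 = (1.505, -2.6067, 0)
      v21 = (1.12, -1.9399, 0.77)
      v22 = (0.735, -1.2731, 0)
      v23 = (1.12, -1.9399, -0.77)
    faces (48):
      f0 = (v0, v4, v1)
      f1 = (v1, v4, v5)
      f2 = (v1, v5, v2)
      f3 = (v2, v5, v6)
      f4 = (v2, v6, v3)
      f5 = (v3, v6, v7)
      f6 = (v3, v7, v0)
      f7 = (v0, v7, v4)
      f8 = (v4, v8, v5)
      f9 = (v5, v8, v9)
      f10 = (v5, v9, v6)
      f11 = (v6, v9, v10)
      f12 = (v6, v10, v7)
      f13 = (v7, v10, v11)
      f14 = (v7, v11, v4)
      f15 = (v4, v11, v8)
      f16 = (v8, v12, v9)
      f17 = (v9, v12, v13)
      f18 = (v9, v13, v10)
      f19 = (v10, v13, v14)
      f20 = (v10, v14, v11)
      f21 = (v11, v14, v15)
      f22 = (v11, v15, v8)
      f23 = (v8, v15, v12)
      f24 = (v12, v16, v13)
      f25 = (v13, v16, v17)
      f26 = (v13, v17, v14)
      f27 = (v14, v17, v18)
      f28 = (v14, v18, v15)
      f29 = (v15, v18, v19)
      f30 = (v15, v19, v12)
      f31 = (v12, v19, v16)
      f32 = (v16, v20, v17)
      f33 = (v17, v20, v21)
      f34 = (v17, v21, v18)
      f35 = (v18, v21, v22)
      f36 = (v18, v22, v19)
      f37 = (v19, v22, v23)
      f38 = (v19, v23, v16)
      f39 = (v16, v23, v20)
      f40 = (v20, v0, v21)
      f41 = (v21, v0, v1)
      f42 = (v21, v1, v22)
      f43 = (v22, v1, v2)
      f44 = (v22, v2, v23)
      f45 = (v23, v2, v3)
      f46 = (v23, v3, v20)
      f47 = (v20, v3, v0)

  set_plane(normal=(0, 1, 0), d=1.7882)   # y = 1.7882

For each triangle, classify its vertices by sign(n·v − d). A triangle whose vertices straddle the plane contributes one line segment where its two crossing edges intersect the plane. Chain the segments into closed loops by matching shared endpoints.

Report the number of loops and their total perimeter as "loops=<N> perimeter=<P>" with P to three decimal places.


Straddling triangles (18 of 48):
  (v0,v4,v1) [-+-] → (1.97757, 1.7882, 0)–(1.73579, 1.7882, 0.241779)  len=0.3419
  (v1,v4,v5) [-++] → (1.73579, 1.7882, 0.241779)–(1.20758, 1.7882, 0.77)  len=0.7470
  (v1,v5,v2) [-+-] → (1.20758, 1.7882, 0.77)–(1.14737, 1.7882, 0.709786)  len=0.0852
  (v2,v5,v6) [-+-] → (1.14737, 1.7882, 0.709786)–(1.03241, 1.7882, 0.594822)  len=0.1626
  (v3,v6,v7) [--+] → (1.03241, 1.7882, -0.594822)–(1.20758, 1.7882, -0.77)  len=0.2477
  (v3,v7,v0) [-+-] → (1.20758, 1.7882, -0.77)–(1.2678, 1.7882, -0.709786)  len=0.0852
  (v0,v7,v4) [-++] → (1.2678, 1.7882, -0.709786)–(1.97757, 1.7882, 0)  len=1.0038
  (v5,v9,v6) [++-] → (-0.697979, 1.7882, 0.594822)–(1.03241, 1.7882, 0.594822)  len=1.7304
  (v6,v9,v10) [-+-] → (-0.697979, 1.7882, 0.594822)–(-1.03241, 1.7882, 0.594822)  len=0.3344
  (v6,v10,v7) [--+] → (0.697979, 1.7882, -0.594822)–(1.03241, 1.7882, -0.594822)  len=0.3344
  (v7,v10,v11) [+-+] → (0.697979, 1.7882, -0.594822)–(-1.03241, 1.7882, -0.594822)  len=1.7304
  (v8,v12,v9) [+-+] → (-1.97757, 1.7882, 0)–(-1.2678, 1.7882, 0.709786)  len=1.0038
  (v9,v12,v13) [+--] → (-1.2678, 1.7882, 0.709786)–(-1.20758, 1.7882, 0.77)  len=0.0852
  (v9,v13,v10) [+--] → (-1.20758, 1.7882, 0.77)–(-1.03241, 1.7882, 0.594822)  len=0.2477
  (v10,v14,v11) [--+] → (-1.14737, 1.7882, -0.709786)–(-1.03241, 1.7882, -0.594822)  len=0.1626
  (v11,v14,v15) [+--] → (-1.14737, 1.7882, -0.709786)–(-1.20758, 1.7882, -0.77)  len=0.0852
  (v11,v15,v8) [+-+] → (-1.20758, 1.7882, -0.77)–(-1.73579, 1.7882, -0.241779)  len=0.7470
  (v8,v15,v12) [+--] → (-1.73579, 1.7882, -0.241779)–(-1.97757, 1.7882, 0)  len=0.3419

Chained into 1 loop(s):
  loop 1: 18 segments, perimeter = 9.4763
Total perimeter = 9.476

loops=1 perimeter=9.476


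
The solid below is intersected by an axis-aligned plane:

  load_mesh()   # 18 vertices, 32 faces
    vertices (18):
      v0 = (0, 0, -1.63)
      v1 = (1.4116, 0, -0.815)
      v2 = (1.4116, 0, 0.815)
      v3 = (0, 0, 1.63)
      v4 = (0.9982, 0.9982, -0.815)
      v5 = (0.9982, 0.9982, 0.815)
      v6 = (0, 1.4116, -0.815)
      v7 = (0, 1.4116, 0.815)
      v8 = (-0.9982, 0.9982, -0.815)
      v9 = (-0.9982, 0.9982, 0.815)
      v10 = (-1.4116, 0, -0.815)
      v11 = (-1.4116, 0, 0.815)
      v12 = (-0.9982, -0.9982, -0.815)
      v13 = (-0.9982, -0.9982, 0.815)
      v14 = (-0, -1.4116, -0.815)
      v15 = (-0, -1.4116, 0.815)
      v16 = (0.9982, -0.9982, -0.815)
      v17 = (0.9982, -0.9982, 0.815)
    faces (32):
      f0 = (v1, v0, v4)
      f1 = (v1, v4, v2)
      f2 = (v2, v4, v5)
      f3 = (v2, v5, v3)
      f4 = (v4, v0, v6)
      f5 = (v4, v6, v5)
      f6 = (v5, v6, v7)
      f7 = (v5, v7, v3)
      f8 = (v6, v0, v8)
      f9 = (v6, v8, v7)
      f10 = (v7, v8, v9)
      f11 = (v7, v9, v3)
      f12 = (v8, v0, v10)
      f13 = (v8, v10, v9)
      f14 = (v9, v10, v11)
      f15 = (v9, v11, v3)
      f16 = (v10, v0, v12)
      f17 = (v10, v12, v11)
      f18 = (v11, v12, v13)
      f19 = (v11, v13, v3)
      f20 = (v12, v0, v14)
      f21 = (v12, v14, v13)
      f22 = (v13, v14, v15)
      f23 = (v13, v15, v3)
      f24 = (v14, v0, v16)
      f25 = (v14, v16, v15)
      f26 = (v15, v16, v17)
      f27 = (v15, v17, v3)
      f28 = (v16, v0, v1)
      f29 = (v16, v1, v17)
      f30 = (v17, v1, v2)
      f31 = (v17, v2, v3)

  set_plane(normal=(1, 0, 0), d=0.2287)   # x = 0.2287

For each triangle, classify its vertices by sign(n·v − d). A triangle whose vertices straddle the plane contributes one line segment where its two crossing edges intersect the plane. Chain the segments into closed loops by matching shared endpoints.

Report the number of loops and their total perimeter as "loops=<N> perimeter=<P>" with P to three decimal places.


loops=1 perimeter=9.227

Straddling triangles (12 of 32):
  (v1,v0,v4) [+-+] → (0.2287, 0, -1.49796)–(0.2287, 0.2287, -1.44327)  len=0.2351
  (v2,v5,v3) [++-] → (0.2287, 0.2287, 1.44327)–(0.2287, 0, 1.49796)  len=0.2351
  (v4,v0,v6) [+--] → (0.2287, 0.2287, -1.44327)–(0.2287, 1.31688, -0.815)  len=1.2565
  (v4,v6,v5) [+-+] → (0.2287, 1.31688, -0.815)–(0.2287, 1.31688, -0.441547)  len=0.3735
  (v5,v6,v7) [+--] → (0.2287, 1.31688, -0.441547)–(0.2287, 1.31688, 0.815)  len=1.2565
  (v5,v7,v3) [+--] → (0.2287, 1.31688, 0.815)–(0.2287, 0.2287, 1.44327)  len=1.2565
  (v14,v0,v16) [--+] → (0.2287, -0.2287, -1.44327)–(0.2287, -1.31688, -0.815)  len=1.2565
  (v14,v16,v15) [-+-] → (0.2287, -1.31688, -0.815)–(0.2287, -1.31688, 0.441547)  len=1.2565
  (v15,v16,v17) [-++] → (0.2287, -1.31688, 0.441547)–(0.2287, -1.31688, 0.815)  len=0.3735
  (v15,v17,v3) [-+-] → (0.2287, -1.31688, 0.815)–(0.2287, -0.2287, 1.44327)  len=1.2565
  (v16,v0,v1) [+-+] → (0.2287, -0.2287, -1.44327)–(0.2287, 0, -1.49796)  len=0.2351
  (v17,v2,v3) [++-] → (0.2287, 0, 1.49796)–(0.2287, -0.2287, 1.44327)  len=0.2351

Chained into 1 loop(s):
  loop 1: 12 segments, perimeter = 9.2267
Total perimeter = 9.227


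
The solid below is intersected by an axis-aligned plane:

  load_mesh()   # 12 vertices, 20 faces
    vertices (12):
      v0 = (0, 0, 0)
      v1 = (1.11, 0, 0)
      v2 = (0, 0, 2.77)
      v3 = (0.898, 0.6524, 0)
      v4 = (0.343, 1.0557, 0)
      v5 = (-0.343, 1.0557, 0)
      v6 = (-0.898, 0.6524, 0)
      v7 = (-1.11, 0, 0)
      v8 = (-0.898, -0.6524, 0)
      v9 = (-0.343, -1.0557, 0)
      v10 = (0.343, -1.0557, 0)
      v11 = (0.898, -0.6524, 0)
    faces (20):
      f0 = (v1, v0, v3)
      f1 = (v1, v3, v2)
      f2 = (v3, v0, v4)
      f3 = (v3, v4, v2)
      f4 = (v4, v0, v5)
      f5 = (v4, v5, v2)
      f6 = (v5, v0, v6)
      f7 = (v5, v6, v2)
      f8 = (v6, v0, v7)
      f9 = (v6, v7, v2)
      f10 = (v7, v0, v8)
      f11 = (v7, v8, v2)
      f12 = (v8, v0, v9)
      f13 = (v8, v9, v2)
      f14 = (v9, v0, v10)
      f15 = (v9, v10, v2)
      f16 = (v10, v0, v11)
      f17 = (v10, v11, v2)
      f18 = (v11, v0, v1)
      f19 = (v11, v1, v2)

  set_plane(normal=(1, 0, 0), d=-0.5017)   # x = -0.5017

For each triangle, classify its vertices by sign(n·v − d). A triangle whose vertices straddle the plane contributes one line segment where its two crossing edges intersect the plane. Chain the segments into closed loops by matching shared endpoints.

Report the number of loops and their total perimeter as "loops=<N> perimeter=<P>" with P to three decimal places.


loops=1 perimeter=5.522

Straddling triangles (8 of 20):
  (v5,v0,v6) [++-] → (-0.5017, 0.364487, 0)–(-0.5017, 0.940378, 0)  len=0.5759
  (v5,v6,v2) [+-+] → (-0.5017, 0.940378, 0)–(-0.5017, 0.364487, 1.22244)  len=1.3513
  (v6,v0,v7) [-+-] → (-0.5017, 0.364487, 0)–(-0.5017, 0, 0)  len=0.3645
  (v6,v7,v2) [--+] → (-0.5017, 0, 1.51801)–(-0.5017, 0.364487, 1.22244)  len=0.4693
  (v7,v0,v8) [-+-] → (-0.5017, 0, 0)–(-0.5017, -0.364487, 0)  len=0.3645
  (v7,v8,v2) [--+] → (-0.5017, -0.364487, 1.22244)–(-0.5017, 0, 1.51801)  len=0.4693
  (v8,v0,v9) [-++] → (-0.5017, -0.364487, 0)–(-0.5017, -0.940378, 0)  len=0.5759
  (v8,v9,v2) [-++] → (-0.5017, -0.940378, 0)–(-0.5017, -0.364487, 1.22244)  len=1.3513

Chained into 1 loop(s):
  loop 1: 8 segments, perimeter = 5.5219
Total perimeter = 5.522


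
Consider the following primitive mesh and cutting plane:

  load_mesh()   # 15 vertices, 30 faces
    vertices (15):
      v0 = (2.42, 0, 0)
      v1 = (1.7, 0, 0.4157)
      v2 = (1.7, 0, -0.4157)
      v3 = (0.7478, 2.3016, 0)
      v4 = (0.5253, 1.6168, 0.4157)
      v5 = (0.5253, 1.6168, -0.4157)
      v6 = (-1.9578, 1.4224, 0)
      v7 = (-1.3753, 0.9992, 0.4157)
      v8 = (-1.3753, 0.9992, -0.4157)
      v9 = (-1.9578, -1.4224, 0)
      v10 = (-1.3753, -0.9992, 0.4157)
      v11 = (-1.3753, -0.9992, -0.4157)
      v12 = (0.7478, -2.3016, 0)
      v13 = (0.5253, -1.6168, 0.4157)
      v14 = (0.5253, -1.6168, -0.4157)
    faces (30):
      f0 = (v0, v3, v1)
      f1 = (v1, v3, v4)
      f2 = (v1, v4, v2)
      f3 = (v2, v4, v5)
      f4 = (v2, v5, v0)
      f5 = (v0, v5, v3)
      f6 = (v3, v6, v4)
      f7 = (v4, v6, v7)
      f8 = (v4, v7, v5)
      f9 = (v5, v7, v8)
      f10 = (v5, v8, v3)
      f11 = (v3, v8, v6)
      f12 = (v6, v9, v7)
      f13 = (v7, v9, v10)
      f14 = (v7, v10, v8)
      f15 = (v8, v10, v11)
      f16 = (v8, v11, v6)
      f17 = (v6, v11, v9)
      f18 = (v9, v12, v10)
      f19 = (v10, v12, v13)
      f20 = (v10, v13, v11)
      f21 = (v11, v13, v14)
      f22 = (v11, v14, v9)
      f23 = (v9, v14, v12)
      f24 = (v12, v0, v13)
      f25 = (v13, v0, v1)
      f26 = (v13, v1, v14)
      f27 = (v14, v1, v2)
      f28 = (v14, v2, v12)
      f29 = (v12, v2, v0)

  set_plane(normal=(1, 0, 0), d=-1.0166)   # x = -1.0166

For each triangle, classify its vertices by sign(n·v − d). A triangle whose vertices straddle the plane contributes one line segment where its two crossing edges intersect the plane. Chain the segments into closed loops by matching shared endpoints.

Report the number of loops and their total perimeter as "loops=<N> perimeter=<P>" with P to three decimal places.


Straddling triangles (12 of 30):
  (v3,v6,v4) [+-+] → (-1.0166, 1.72825, 0)–(-1.0166, 1.49609, 0.157568)  len=0.2806
  (v4,v6,v7) [+--] → (-1.0166, 1.49609, 0.157568)–(-1.0166, 1.11576, 0.4157)  len=0.4597
  (v4,v7,v5) [+-+] → (-1.0166, 1.11576, 0.4157)–(-1.0166, 1.11576, 0.25879)  len=0.1569
  (v5,v7,v8) [+--] → (-1.0166, 1.11576, 0.25879)–(-1.0166, 1.11576, -0.4157)  len=0.6745
  (v5,v8,v3) [+-+] → (-1.0166, 1.11576, -0.4157)–(-1.0166, 1.21924, -0.345467)  len=0.1251
  (v3,v8,v6) [+--] → (-1.0166, 1.21924, -0.345467)–(-1.0166, 1.72825, 0)  len=0.6152
  (v9,v12,v10) [-+-] → (-1.0166, -1.72825, 0)–(-1.0166, -1.21924, 0.345467)  len=0.6152
  (v10,v12,v13) [-++] → (-1.0166, -1.21924, 0.345467)–(-1.0166, -1.11576, 0.4157)  len=0.1251
  (v10,v13,v11) [-+-] → (-1.0166, -1.11576, 0.4157)–(-1.0166, -1.11576, -0.25879)  len=0.6745
  (v11,v13,v14) [-++] → (-1.0166, -1.11576, -0.25879)–(-1.0166, -1.11576, -0.4157)  len=0.1569
  (v11,v14,v9) [-+-] → (-1.0166, -1.11576, -0.4157)–(-1.0166, -1.49609, -0.157568)  len=0.4597
  (v9,v14,v12) [-++] → (-1.0166, -1.49609, -0.157568)–(-1.0166, -1.72825, 0)  len=0.2806

Chained into 2 loop(s):
  loop 1: 6 segments, perimeter = 2.3119
  loop 2: 6 segments, perimeter = 2.3119
Total perimeter = 4.624

loops=2 perimeter=4.624


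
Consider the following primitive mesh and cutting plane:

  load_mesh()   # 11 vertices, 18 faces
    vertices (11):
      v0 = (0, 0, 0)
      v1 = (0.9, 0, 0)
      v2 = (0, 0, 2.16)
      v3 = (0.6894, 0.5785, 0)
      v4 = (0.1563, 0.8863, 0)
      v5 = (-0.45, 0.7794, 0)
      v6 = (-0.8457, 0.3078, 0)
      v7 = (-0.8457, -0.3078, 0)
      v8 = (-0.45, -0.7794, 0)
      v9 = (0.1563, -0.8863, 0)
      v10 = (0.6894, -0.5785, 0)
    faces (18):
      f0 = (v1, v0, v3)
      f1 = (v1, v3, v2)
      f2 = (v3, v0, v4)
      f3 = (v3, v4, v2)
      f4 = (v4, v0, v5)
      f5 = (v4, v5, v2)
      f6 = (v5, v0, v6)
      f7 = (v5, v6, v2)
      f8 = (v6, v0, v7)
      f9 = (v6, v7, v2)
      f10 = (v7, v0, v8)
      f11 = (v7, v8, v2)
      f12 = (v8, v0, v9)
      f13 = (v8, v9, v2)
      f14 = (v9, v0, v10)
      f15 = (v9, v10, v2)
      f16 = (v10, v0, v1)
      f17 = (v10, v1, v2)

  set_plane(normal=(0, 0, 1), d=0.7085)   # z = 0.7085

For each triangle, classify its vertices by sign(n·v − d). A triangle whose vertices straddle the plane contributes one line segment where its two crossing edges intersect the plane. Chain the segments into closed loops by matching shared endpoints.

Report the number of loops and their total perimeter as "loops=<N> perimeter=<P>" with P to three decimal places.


Straddling triangles (9 of 18):
  (v1,v3,v2) [--+] → (0.46327, 0.388747, 0.7085)–(0.604792, 0, 0.7085)  len=0.4137
  (v3,v4,v2) [--+] → (0.105032, 0.595585, 0.7085)–(0.46327, 0.388747, 0.7085)  len=0.4137
  (v4,v5,v2) [--+] → (-0.302396, 0.52375, 0.7085)–(0.105032, 0.595585, 0.7085)  len=0.4137
  (v5,v6,v2) [--+] → (-0.568303, 0.206839, 0.7085)–(-0.302396, 0.52375, 0.7085)  len=0.4137
  (v6,v7,v2) [--+] → (-0.568303, -0.206839, 0.7085)–(-0.568303, 0.206839, 0.7085)  len=0.4137
  (v7,v8,v2) [--+] → (-0.302396, -0.52375, 0.7085)–(-0.568303, -0.206839, 0.7085)  len=0.4137
  (v8,v9,v2) [--+] → (0.105032, -0.595585, 0.7085)–(-0.302396, -0.52375, 0.7085)  len=0.4137
  (v9,v10,v2) [--+] → (0.46327, -0.388747, 0.7085)–(0.105032, -0.595585, 0.7085)  len=0.4137
  (v10,v1,v2) [--+] → (0.604792, 0, 0.7085)–(0.46327, -0.388747, 0.7085)  len=0.4137

Chained into 1 loop(s):
  loop 1: 9 segments, perimeter = 3.7232
Total perimeter = 3.723

loops=1 perimeter=3.723


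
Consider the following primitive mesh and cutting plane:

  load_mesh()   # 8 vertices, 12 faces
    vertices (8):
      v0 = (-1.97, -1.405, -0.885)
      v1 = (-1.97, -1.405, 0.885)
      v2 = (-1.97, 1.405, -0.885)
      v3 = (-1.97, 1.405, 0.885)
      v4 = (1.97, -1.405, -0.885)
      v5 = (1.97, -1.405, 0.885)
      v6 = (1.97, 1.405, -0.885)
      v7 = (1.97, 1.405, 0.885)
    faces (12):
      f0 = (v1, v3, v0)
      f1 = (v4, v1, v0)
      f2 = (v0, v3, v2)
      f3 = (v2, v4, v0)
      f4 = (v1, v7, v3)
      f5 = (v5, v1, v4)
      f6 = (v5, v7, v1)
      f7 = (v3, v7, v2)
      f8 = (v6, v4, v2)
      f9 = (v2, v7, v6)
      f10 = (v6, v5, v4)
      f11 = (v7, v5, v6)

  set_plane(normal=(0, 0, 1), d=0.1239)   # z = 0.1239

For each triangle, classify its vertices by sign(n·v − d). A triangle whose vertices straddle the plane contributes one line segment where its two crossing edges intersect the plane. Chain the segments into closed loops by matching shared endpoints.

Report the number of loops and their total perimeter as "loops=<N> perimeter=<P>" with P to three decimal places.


loops=1 perimeter=13.500

Straddling triangles (8 of 12):
  (v1,v3,v0) [++-] → (-1.97, 0.1967, 0.1239)–(-1.97, -1.405, 0.1239)  len=1.6017
  (v4,v1,v0) [-+-] → (-0.2758, -1.405, 0.1239)–(-1.97, -1.405, 0.1239)  len=1.6942
  (v0,v3,v2) [-+-] → (-1.97, 0.1967, 0.1239)–(-1.97, 1.405, 0.1239)  len=1.2083
  (v5,v1,v4) [++-] → (-0.2758, -1.405, 0.1239)–(1.97, -1.405, 0.1239)  len=2.2458
  (v3,v7,v2) [++-] → (0.2758, 1.405, 0.1239)–(-1.97, 1.405, 0.1239)  len=2.2458
  (v2,v7,v6) [-+-] → (0.2758, 1.405, 0.1239)–(1.97, 1.405, 0.1239)  len=1.6942
  (v6,v5,v4) [-+-] → (1.97, -0.1967, 0.1239)–(1.97, -1.405, 0.1239)  len=1.2083
  (v7,v5,v6) [++-] → (1.97, -0.1967, 0.1239)–(1.97, 1.405, 0.1239)  len=1.6017

Chained into 1 loop(s):
  loop 1: 8 segments, perimeter = 13.5000
Total perimeter = 13.500


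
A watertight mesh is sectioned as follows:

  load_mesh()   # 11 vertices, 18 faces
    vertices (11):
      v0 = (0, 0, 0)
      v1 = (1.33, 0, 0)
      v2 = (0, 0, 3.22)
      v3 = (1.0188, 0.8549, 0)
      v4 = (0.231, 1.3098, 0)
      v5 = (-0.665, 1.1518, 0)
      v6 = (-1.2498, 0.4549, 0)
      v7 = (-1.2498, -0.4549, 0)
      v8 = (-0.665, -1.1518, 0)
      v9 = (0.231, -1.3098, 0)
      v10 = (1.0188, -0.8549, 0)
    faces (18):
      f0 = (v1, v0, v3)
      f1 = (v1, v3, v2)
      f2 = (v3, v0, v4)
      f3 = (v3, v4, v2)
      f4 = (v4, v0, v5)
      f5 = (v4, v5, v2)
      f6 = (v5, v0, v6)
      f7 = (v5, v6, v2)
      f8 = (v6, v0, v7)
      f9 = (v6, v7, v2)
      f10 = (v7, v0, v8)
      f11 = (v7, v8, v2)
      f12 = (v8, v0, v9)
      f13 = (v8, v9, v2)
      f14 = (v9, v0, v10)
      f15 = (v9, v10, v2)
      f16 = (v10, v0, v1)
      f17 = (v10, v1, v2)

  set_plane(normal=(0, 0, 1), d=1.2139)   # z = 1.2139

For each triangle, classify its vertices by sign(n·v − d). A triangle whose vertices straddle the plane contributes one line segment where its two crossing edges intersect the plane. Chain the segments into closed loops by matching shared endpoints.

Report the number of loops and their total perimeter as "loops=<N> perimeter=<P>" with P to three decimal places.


loops=1 perimeter=5.101

Straddling triangles (9 of 18):
  (v1,v3,v2) [--+] → (0.634725, 0.532613, 1.2139)–(0.828607, 0, 1.2139)  len=0.5668
  (v3,v4,v2) [--+] → (0.143916, 0.816022, 1.2139)–(0.634725, 0.532613, 1.2139)  len=0.5668
  (v4,v5,v2) [--+] → (-0.414303, 0.717586, 1.2139)–(0.143916, 0.816022, 1.2139)  len=0.5668
  (v5,v6,v2) [--+] → (-0.778641, 0.283408, 1.2139)–(-0.414303, 0.717586, 1.2139)  len=0.5668
  (v6,v7,v2) [--+] → (-0.778641, -0.283408, 1.2139)–(-0.778641, 0.283408, 1.2139)  len=0.5668
  (v7,v8,v2) [--+] → (-0.414303, -0.717586, 1.2139)–(-0.778641, -0.283408, 1.2139)  len=0.5668
  (v8,v9,v2) [--+] → (0.143916, -0.816022, 1.2139)–(-0.414303, -0.717586, 1.2139)  len=0.5668
  (v9,v10,v2) [--+] → (0.634725, -0.532613, 1.2139)–(0.143916, -0.816022, 1.2139)  len=0.5668
  (v10,v1,v2) [--+] → (0.828607, 0, 1.2139)–(0.634725, -0.532613, 1.2139)  len=0.5668

Chained into 1 loop(s):
  loop 1: 9 segments, perimeter = 5.1012
Total perimeter = 5.101


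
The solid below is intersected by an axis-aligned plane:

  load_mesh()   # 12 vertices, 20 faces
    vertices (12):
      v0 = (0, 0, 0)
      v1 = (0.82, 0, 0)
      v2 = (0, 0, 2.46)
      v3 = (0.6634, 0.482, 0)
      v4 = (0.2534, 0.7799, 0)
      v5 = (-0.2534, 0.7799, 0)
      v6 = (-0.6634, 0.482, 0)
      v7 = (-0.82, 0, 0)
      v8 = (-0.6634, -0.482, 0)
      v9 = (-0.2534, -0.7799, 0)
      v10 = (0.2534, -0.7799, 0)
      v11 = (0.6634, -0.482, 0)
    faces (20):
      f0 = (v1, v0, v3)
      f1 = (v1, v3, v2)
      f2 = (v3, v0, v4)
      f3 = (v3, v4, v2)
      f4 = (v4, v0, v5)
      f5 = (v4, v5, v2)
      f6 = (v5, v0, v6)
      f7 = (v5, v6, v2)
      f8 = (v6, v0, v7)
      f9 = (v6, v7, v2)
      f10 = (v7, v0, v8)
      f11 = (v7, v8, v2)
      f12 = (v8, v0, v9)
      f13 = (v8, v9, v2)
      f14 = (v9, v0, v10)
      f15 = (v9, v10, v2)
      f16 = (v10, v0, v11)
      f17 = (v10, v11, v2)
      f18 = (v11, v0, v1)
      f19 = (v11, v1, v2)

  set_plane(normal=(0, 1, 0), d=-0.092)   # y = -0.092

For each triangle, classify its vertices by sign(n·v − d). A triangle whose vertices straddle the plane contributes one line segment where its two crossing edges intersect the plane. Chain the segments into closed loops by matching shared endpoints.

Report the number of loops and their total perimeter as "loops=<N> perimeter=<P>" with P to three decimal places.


loops=1 perimeter=6.244

Straddling triangles (10 of 20):
  (v7,v0,v8) [++-] → (-0.126624, -0.092, 0)–(-0.79011, -0.092, 0)  len=0.6635
  (v7,v8,v2) [+-+] → (-0.79011, -0.092, 0)–(-0.126624, -0.092, 1.99046)  len=2.0981
  (v8,v0,v9) [-+-] → (-0.126624, -0.092, 0)–(-0.029892, -0.092, 0)  len=0.0967
  (v8,v9,v2) [--+] → (-0.029892, -0.092, 2.16981)–(-0.126624, -0.092, 1.99046)  len=0.2038
  (v9,v0,v10) [-+-] → (-0.029892, -0.092, 0)–(0.029892, -0.092, 0)  len=0.0598
  (v9,v10,v2) [--+] → (0.029892, -0.092, 2.16981)–(-0.029892, -0.092, 2.16981)  len=0.0598
  (v10,v0,v11) [-+-] → (0.029892, -0.092, 0)–(0.126624, -0.092, 0)  len=0.0967
  (v10,v11,v2) [--+] → (0.126624, -0.092, 1.99046)–(0.029892, -0.092, 2.16981)  len=0.2038
  (v11,v0,v1) [-++] → (0.126624, -0.092, 0)–(0.79011, -0.092, 0)  len=0.6635
  (v11,v1,v2) [-++] → (0.79011, -0.092, 0)–(0.126624, -0.092, 1.99046)  len=2.0981

Chained into 1 loop(s):
  loop 1: 10 segments, perimeter = 6.2438
Total perimeter = 6.244


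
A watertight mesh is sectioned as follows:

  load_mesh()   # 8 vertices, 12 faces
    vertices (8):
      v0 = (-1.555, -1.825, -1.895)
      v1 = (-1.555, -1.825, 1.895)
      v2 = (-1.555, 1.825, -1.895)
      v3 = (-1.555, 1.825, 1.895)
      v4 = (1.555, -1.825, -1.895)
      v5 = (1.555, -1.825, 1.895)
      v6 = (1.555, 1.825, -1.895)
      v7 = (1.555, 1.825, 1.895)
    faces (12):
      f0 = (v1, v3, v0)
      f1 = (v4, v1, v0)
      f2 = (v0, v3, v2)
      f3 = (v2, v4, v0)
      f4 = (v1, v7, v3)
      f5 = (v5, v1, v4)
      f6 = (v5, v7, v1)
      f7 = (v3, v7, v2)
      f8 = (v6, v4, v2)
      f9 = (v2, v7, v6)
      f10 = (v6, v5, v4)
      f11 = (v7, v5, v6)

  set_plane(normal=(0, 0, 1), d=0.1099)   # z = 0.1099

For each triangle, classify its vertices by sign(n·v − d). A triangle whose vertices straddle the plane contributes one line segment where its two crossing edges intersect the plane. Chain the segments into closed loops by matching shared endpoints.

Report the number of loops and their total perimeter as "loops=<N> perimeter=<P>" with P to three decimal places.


loops=1 perimeter=13.520

Straddling triangles (8 of 12):
  (v1,v3,v0) [++-] → (-1.555, 0.10584, 0.1099)–(-1.555, -1.825, 0.1099)  len=1.9308
  (v4,v1,v0) [-+-] → (-0.0901818, -1.825, 0.1099)–(-1.555, -1.825, 0.1099)  len=1.4648
  (v0,v3,v2) [-+-] → (-1.555, 0.10584, 0.1099)–(-1.555, 1.825, 0.1099)  len=1.7192
  (v5,v1,v4) [++-] → (-0.0901818, -1.825, 0.1099)–(1.555, -1.825, 0.1099)  len=1.6452
  (v3,v7,v2) [++-] → (0.0901818, 1.825, 0.1099)–(-1.555, 1.825, 0.1099)  len=1.6452
  (v2,v7,v6) [-+-] → (0.0901818, 1.825, 0.1099)–(1.555, 1.825, 0.1099)  len=1.4648
  (v6,v5,v4) [-+-] → (1.555, -0.10584, 0.1099)–(1.555, -1.825, 0.1099)  len=1.7192
  (v7,v5,v6) [++-] → (1.555, -0.10584, 0.1099)–(1.555, 1.825, 0.1099)  len=1.9308

Chained into 1 loop(s):
  loop 1: 8 segments, perimeter = 13.5200
Total perimeter = 13.520


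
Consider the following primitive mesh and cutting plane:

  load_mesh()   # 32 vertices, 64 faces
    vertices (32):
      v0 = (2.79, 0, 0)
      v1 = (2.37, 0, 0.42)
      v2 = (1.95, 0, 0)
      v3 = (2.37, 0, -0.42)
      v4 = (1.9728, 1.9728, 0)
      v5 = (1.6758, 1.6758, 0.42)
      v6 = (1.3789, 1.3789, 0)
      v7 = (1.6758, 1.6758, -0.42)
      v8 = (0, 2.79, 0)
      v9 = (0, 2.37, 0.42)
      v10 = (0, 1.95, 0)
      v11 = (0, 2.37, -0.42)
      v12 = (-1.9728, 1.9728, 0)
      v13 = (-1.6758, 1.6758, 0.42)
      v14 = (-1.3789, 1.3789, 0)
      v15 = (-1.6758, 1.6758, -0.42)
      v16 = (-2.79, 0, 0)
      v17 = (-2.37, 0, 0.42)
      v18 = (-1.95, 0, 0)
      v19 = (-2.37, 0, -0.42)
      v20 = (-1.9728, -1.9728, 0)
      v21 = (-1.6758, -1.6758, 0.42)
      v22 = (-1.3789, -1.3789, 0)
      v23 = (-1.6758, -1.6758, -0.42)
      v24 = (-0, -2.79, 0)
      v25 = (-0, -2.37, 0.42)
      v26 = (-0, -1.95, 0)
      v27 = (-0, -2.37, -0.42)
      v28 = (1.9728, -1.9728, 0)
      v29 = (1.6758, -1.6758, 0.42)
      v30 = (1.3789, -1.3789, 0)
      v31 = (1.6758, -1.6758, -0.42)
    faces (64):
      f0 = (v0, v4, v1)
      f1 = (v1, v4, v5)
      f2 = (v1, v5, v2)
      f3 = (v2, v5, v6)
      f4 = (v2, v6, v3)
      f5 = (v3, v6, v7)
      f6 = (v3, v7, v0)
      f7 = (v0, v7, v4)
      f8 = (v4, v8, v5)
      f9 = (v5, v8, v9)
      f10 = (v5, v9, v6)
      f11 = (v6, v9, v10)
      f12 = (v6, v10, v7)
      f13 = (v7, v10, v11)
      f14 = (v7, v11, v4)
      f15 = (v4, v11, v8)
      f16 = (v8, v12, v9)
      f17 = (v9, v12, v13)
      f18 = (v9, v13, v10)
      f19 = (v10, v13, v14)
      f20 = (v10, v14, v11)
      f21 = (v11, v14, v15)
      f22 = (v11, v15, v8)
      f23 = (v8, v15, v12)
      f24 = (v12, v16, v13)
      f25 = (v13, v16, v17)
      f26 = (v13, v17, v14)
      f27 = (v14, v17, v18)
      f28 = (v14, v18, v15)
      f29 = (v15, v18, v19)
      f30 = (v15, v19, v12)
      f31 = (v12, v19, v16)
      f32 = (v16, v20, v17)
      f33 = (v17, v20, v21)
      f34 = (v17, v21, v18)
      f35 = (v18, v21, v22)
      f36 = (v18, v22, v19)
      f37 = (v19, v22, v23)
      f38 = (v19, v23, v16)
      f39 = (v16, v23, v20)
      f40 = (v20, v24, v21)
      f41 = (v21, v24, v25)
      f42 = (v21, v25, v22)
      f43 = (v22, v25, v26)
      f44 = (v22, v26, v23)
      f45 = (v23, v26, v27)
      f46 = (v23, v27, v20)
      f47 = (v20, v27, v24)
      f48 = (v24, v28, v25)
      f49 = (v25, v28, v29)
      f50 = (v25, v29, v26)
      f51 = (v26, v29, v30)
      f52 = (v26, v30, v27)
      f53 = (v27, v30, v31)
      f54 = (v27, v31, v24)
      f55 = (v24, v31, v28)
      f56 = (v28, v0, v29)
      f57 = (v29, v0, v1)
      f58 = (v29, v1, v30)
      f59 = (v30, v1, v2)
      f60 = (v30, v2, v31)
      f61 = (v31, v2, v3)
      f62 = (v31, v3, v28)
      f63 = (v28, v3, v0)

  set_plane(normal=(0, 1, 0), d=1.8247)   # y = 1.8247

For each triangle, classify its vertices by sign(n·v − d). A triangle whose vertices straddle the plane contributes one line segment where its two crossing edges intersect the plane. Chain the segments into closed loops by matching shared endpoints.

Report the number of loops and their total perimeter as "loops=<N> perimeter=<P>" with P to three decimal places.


Straddling triangles (20 of 64):
  (v0,v4,v1) [-+-] → (2.03415, 1.8247, 0)–(2.00262, 1.8247, 0.0315298)  len=0.0446
  (v1,v4,v5) [-+-] → (2.00262, 1.8247, 0.0315298)–(1.8247, 1.8247, 0.209434)  len=0.2516
  (v0,v7,v4) [--+] → (1.8247, 1.8247, -0.209434)–(2.03415, 1.8247, 0)  len=0.2962
  (v4,v8,v5) [++-] → (1.45185, 1.8247, 0.363872)–(1.8247, 1.8247, 0.209434)  len=0.4036
  (v5,v8,v9) [-++] → (1.45185, 1.8247, 0.363872)–(1.31636, 1.8247, 0.42)  len=0.1467
  (v5,v9,v6) [-+-] → (1.31636, 1.8247, 0.42)–(0.758666, 1.8247, 0.188917)  len=0.6037
  (v6,v9,v10) [-++] → (0.758666, 1.8247, 0.188917)–(0.302532, 1.8247, 0)  len=0.4937
  (v6,v10,v7) [-+-] → (0.302532, 1.8247, 0)–(0.765783, 1.8247, -0.191926)  len=0.5014
  (v7,v10,v11) [-++] → (0.765783, 1.8247, -0.191926)–(1.31636, 1.8247, -0.42)  len=0.5959
  (v7,v11,v4) [-++] → (1.31636, 1.8247, -0.42)–(1.8247, 1.8247, -0.209434)  len=0.5502
  (v9,v12,v13) [++-] → (-1.8247, 1.8247, 0.209434)–(-1.31636, 1.8247, 0.42)  len=0.5502
  (v9,v13,v10) [+-+] → (-1.31636, 1.8247, 0.42)–(-0.765783, 1.8247, 0.191926)  len=0.5959
  (v10,v13,v14) [+--] → (-0.765783, 1.8247, 0.191926)–(-0.302532, 1.8247, 0)  len=0.5014
  (v10,v14,v11) [+-+] → (-0.302532, 1.8247, 0)–(-0.758666, 1.8247, -0.188917)  len=0.4937
  (v11,v14,v15) [+--] → (-0.758666, 1.8247, -0.188917)–(-1.31636, 1.8247, -0.42)  len=0.6037
  (v11,v15,v8) [+-+] → (-1.31636, 1.8247, -0.42)–(-1.45185, 1.8247, -0.363872)  len=0.1467
  (v8,v15,v12) [+-+] → (-1.45185, 1.8247, -0.363872)–(-1.8247, 1.8247, -0.209434)  len=0.4036
  (v12,v16,v13) [+--] → (-2.03415, 1.8247, 0)–(-1.8247, 1.8247, 0.209434)  len=0.2962
  (v15,v19,v12) [--+] → (-2.00262, 1.8247, -0.0315298)–(-1.8247, 1.8247, -0.209434)  len=0.2516
  (v12,v19,v16) [+--] → (-2.00262, 1.8247, -0.0315298)–(-2.03415, 1.8247, 0)  len=0.0446

Chained into 2 loop(s):
  loop 1: 10 segments, perimeter = 3.8876
  loop 2: 10 segments, perimeter = 3.8876
Total perimeter = 7.775

loops=2 perimeter=7.775


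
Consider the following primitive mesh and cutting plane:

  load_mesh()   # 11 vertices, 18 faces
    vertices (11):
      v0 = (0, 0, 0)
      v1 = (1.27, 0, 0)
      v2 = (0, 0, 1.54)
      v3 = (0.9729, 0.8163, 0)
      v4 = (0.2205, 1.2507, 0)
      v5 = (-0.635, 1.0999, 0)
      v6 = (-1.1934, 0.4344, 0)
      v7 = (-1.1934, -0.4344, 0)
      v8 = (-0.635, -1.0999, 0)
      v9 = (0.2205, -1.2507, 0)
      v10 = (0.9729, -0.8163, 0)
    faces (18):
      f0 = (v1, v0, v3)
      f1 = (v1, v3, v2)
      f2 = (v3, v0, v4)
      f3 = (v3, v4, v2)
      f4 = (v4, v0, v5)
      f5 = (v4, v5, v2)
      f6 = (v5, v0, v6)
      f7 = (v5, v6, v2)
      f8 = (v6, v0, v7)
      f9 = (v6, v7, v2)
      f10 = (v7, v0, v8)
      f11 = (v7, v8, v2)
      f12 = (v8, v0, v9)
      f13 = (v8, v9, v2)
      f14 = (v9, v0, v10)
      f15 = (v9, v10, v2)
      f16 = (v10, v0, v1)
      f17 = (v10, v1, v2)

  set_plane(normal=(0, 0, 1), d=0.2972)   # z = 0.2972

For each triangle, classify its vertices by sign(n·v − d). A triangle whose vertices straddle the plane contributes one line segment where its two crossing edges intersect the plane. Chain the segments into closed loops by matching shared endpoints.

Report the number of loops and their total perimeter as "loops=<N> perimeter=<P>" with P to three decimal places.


loops=1 perimeter=6.310

Straddling triangles (9 of 18):
  (v1,v3,v2) [--+] → (0.785143, 0.658765, 0.2972)–(1.02491, 0, 0.2972)  len=0.7010
  (v3,v4,v2) [--+] → (0.177946, 1.00933, 0.2972)–(0.785143, 0.658765, 0.2972)  len=0.7011
  (v4,v5,v2) [--+] → (-0.512453, 0.887634, 0.2972)–(0.177946, 1.00933, 0.2972)  len=0.7010
  (v5,v6,v2) [--+] → (-0.963089, 0.350566, 0.2972)–(-0.512453, 0.887634, 0.2972)  len=0.7011
  (v6,v7,v2) [--+] → (-0.963089, -0.350566, 0.2972)–(-0.963089, 0.350566, 0.2972)  len=0.7011
  (v7,v8,v2) [--+] → (-0.512453, -0.887634, 0.2972)–(-0.963089, -0.350566, 0.2972)  len=0.7011
  (v8,v9,v2) [--+] → (0.177946, -1.00933, 0.2972)–(-0.512453, -0.887634, 0.2972)  len=0.7010
  (v9,v10,v2) [--+] → (0.785143, -0.658765, 0.2972)–(0.177946, -1.00933, 0.2972)  len=0.7011
  (v10,v1,v2) [--+] → (1.02491, 0, 0.2972)–(0.785143, -0.658765, 0.2972)  len=0.7010

Chained into 1 loop(s):
  loop 1: 9 segments, perimeter = 6.3097
Total perimeter = 6.310


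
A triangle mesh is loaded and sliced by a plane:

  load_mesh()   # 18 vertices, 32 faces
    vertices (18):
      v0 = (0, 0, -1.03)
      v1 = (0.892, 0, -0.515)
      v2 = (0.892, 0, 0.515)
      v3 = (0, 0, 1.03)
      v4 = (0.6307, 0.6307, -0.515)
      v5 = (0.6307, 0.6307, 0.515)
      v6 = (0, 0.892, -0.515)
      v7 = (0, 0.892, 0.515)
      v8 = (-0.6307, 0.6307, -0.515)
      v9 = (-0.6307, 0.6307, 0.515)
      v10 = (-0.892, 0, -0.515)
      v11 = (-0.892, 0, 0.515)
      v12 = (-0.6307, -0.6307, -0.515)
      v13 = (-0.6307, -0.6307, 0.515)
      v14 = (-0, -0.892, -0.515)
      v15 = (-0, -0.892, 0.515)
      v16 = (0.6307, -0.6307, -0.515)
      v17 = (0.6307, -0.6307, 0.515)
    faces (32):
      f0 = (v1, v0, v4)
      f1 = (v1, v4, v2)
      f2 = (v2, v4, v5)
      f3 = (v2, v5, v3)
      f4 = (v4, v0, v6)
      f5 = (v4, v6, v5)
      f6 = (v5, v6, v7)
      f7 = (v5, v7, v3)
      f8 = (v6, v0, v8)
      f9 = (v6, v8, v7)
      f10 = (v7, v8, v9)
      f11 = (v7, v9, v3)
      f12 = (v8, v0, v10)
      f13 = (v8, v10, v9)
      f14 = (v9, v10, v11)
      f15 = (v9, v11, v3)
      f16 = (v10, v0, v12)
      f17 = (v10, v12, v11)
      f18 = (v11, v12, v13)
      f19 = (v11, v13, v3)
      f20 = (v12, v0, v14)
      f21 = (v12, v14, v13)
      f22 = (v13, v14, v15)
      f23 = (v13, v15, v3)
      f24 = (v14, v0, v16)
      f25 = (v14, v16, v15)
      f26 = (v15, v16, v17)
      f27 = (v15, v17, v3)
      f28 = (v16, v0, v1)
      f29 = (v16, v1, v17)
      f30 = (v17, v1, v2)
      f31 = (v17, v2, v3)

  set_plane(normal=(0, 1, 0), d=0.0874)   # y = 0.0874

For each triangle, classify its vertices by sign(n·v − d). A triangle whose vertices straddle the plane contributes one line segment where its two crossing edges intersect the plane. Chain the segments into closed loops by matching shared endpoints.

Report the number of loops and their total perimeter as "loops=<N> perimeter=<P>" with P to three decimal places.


Straddling triangles (12 of 32):
  (v1,v0,v4) [--+] → (0.0874, 0.0874, -0.958633)–(0.85579, 0.0874, -0.515)  len=0.8873
  (v1,v4,v2) [-+-] → (0.85579, 0.0874, -0.515)–(0.85579, 0.0874, 0.372267)  len=0.8873
  (v2,v4,v5) [-++] → (0.85579, 0.0874, 0.372267)–(0.85579, 0.0874, 0.515)  len=0.1427
  (v2,v5,v3) [-+-] → (0.85579, 0.0874, 0.515)–(0.0874, 0.0874, 0.958633)  len=0.8873
  (v4,v0,v6) [+-+] → (0.0874, 0.0874, -0.958633)–(0, 0.0874, -0.979539)  len=0.0899
  (v5,v7,v3) [++-] → (0, 0.0874, 0.979539)–(0.0874, 0.0874, 0.958633)  len=0.0899
  (v6,v0,v8) [+-+] → (0, 0.0874, -0.979539)–(-0.0874, 0.0874, -0.958633)  len=0.0899
  (v7,v9,v3) [++-] → (-0.0874, 0.0874, 0.958633)–(0, 0.0874, 0.979539)  len=0.0899
  (v8,v0,v10) [+--] → (-0.0874, 0.0874, -0.958633)–(-0.85579, 0.0874, -0.515)  len=0.8873
  (v8,v10,v9) [+-+] → (-0.85579, 0.0874, -0.515)–(-0.85579, 0.0874, -0.372267)  len=0.1427
  (v9,v10,v11) [+--] → (-0.85579, 0.0874, -0.372267)–(-0.85579, 0.0874, 0.515)  len=0.8873
  (v9,v11,v3) [+--] → (-0.85579, 0.0874, 0.515)–(-0.0874, 0.0874, 0.958633)  len=0.8873

Chained into 1 loop(s):
  loop 1: 12 segments, perimeter = 5.9685
Total perimeter = 5.969

loops=1 perimeter=5.969
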